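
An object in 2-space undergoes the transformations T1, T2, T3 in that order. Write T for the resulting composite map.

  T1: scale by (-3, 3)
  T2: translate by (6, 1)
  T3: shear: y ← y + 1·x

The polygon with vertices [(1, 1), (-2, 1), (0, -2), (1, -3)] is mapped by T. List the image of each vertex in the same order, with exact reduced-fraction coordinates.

image vertices: (3, 7), (12, 16), (6, 1), (3, -5)

T1 scale by (-3, 3): (1, 1) → (-3, 3); (-2, 1) → (6, 3); (0, -2) → (0, -6); (1, -3) → (-3, -9)
T2 translate by (6, 1): (-3, 3) → (3, 4); (6, 3) → (12, 4); (0, -6) → (6, -5); (-3, -9) → (3, -8)
T3 shear: y ← y + 1·x: (3, 4) → (3, 7); (12, 4) → (12, 16); (6, -5) → (6, 1); (3, -8) → (3, -5)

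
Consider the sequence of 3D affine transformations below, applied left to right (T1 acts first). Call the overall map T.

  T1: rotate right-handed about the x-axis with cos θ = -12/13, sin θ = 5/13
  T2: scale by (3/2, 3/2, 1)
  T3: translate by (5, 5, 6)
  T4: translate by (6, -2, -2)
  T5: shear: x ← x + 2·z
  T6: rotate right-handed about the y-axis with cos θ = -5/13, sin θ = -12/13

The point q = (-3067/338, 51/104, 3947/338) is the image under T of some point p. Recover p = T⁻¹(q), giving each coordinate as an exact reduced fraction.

T1 = [1 0 0 0; 0 -12/13 -5/13 0; 0 5/13 -12/13 0; 0 0 0 1]
T2·T1 = [3/2 0 0 0; 0 -18/13 -15/26 0; 0 5/13 -12/13 0; 0 0 0 1]
T3·…·T1 = [3/2 0 0 5; 0 -18/13 -15/26 5; 0 5/13 -12/13 6; 0 0 0 1]
T4·…·T1 = [3/2 0 0 11; 0 -18/13 -15/26 3; 0 5/13 -12/13 4; 0 0 0 1]
T5·…·T1 = [3/2 10/13 -24/13 19; 0 -18/13 -15/26 3; 0 5/13 -12/13 4; 0 0 0 1]
T6·…·T1 = [-15/26 -110/169 264/169 -11; 0 -18/13 -15/26 3; 18/13 95/169 -228/169 16; 0 0 0 1]
det M = 9/4; M⁻¹ = [38/39 0 44/39 -22/3; -60/169 -8/13 -25/169 4/13; 144/169 -10/39 60/169 58/13; 0 0 0 1]
M⁻¹ · (-3067/338, 51/104, 3947/338)ᵀ = (-3, 3/2, 3/4)ᵀ

p = (-3, 3/2, 3/4)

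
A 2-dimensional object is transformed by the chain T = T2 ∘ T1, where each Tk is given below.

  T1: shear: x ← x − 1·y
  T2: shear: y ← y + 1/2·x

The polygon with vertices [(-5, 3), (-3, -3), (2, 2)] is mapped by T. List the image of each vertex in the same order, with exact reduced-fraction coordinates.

T1 shear: x ← x − 1·y: (-5, 3) → (-8, 3); (-3, -3) → (0, -3); (2, 2) → (0, 2)
T2 shear: y ← y + 1/2·x: (-8, 3) → (-8, -1); (0, -3) → (0, -3); (0, 2) → (0, 2)

image vertices: (-8, -1), (0, -3), (0, 2)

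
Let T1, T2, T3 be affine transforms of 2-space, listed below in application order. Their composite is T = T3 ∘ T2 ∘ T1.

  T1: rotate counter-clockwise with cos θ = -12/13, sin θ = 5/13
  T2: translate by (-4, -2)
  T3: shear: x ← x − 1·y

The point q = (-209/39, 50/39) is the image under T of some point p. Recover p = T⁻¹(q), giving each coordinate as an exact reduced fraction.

T1 = [-12/13 -5/13 0; 5/13 -12/13 0; 0 0 1]
T2·T1 = [-12/13 -5/13 -4; 5/13 -12/13 -2; 0 0 1]
T3·…·T1 = [-17/13 7/13 -2; 5/13 -12/13 -2; 0 0 1]
det M = 1; M⁻¹ = [-12/13 -7/13 -38/13; -5/13 -17/13 -44/13; 0 0 1]
M⁻¹ · (-209/39, 50/39)ᵀ = (4/3, -3)ᵀ

p = (4/3, -3)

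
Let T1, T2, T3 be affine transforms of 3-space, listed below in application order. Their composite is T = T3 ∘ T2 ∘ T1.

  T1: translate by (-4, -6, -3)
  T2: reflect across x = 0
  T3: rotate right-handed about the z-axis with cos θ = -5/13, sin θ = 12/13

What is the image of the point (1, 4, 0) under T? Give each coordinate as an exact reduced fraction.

T1 translate by (-4, -6, -3): (1, 4, 0) → (-3, -2, -3)
T2 reflect across x = 0: (-3, -2, -3) → (3, -2, -3)
T3 rotate right-handed about the z-axis with cos θ = -5/13, sin θ = 12/13: (3, -2, -3) → (9/13, 46/13, -3)

T(p) = (9/13, 46/13, -3)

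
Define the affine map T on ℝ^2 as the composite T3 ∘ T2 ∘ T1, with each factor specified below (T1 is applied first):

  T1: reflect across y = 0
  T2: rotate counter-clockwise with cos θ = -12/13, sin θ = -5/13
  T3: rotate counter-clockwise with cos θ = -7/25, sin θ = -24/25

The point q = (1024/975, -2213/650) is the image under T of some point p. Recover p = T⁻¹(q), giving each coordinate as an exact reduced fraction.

T1 = [1 0 0; 0 -1 0; 0 0 1]
T2·T1 = [-12/13 -5/13 0; -5/13 12/13 0; 0 0 1]
T3·…·T1 = [-36/325 323/325 0; 323/325 36/325 0; 0 0 1]
det M = -1; M⁻¹ = [-36/325 323/325 0; 323/325 36/325 0; 0 0 1]
M⁻¹ · (1024/975, -2213/650)ᵀ = (-7/2, 2/3)ᵀ

p = (-7/2, 2/3)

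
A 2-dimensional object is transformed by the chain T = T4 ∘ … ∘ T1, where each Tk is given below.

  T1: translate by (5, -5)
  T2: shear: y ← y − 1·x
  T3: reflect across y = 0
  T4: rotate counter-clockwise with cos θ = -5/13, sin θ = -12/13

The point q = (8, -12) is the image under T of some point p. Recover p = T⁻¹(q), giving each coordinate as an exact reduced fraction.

p = (3, 1)

T1 = [1 0 5; 0 1 -5; 0 0 1]
T2·T1 = [1 0 5; -1 1 -10; 0 0 1]
T3·…·T1 = [1 0 5; 1 -1 10; 0 0 1]
T4·…·T1 = [7/13 -12/13 95/13; -17/13 5/13 -110/13; 0 0 1]
det M = -1; M⁻¹ = [-5/13 -12/13 -5; -17/13 -7/13 5; 0 0 1]
M⁻¹ · (8, -12)ᵀ = (3, 1)ᵀ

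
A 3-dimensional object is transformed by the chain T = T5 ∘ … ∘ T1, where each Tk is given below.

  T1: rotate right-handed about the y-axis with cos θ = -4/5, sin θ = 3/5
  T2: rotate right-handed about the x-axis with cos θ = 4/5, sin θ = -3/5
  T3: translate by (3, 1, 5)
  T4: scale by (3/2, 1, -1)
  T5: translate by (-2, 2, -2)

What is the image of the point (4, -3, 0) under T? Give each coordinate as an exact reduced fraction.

T(p) = (-23/10, -21/25, -172/25)

T1 rotate right-handed about the y-axis with cos θ = -4/5, sin θ = 3/5: (4, -3, 0) → (-16/5, -3, -12/5)
T2 rotate right-handed about the x-axis with cos θ = 4/5, sin θ = -3/5: (-16/5, -3, -12/5) → (-16/5, -96/25, -3/25)
T3 translate by (3, 1, 5): (-16/5, -96/25, -3/25) → (-1/5, -71/25, 122/25)
T4 scale by (3/2, 1, -1): (-1/5, -71/25, 122/25) → (-3/10, -71/25, -122/25)
T5 translate by (-2, 2, -2): (-3/10, -71/25, -122/25) → (-23/10, -21/25, -172/25)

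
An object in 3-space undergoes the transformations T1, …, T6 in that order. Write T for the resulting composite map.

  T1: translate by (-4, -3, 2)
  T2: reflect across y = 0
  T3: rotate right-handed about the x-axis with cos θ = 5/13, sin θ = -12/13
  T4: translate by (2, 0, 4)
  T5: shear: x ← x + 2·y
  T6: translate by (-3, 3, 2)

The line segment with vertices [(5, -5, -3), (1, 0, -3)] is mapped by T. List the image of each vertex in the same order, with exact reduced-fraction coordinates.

T1 translate by (-4, -3, 2): (5, -5, -3) → (1, -8, -1); (1, 0, -3) → (-3, -3, -1)
T2 reflect across y = 0: (1, -8, -1) → (1, 8, -1); (-3, -3, -1) → (-3, 3, -1)
T3 rotate right-handed about the x-axis with cos θ = 5/13, sin θ = -12/13: (1, 8, -1) → (1, 28/13, -101/13); (-3, 3, -1) → (-3, 3/13, -41/13)
T4 translate by (2, 0, 4): (1, 28/13, -101/13) → (3, 28/13, -49/13); (-3, 3/13, -41/13) → (-1, 3/13, 11/13)
T5 shear: x ← x + 2·y: (3, 28/13, -49/13) → (95/13, 28/13, -49/13); (-1, 3/13, 11/13) → (-7/13, 3/13, 11/13)
T6 translate by (-3, 3, 2): (95/13, 28/13, -49/13) → (56/13, 67/13, -23/13); (-7/13, 3/13, 11/13) → (-46/13, 42/13, 37/13)

image vertices: (56/13, 67/13, -23/13), (-46/13, 42/13, 37/13)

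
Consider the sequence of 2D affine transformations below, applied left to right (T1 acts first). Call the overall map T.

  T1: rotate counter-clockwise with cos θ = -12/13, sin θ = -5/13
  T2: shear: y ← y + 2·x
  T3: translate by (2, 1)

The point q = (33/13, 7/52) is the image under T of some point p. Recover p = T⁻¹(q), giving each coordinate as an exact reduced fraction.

p = (1/4, 2)

T1 = [-12/13 5/13 0; -5/13 -12/13 0; 0 0 1]
T2·T1 = [-12/13 5/13 0; -29/13 -2/13 0; 0 0 1]
T3·…·T1 = [-12/13 5/13 2; -29/13 -2/13 1; 0 0 1]
det M = 1; M⁻¹ = [-2/13 -5/13 9/13; 29/13 -12/13 -46/13; 0 0 1]
M⁻¹ · (33/13, 7/52)ᵀ = (1/4, 2)ᵀ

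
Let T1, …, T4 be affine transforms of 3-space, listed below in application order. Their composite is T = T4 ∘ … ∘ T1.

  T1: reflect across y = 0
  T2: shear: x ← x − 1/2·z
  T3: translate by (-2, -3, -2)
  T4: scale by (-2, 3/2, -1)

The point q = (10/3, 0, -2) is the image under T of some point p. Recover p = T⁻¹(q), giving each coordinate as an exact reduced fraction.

p = (7/3, -3, 4)

T1 = [1 0 0 0; 0 -1 0 0; 0 0 1 0; 0 0 0 1]
T2·T1 = [1 0 -1/2 0; 0 -1 0 0; 0 0 1 0; 0 0 0 1]
T3·…·T1 = [1 0 -1/2 -2; 0 -1 0 -3; 0 0 1 -2; 0 0 0 1]
T4·…·T1 = [-2 0 1 4; 0 -3/2 0 -9/2; 0 0 -1 2; 0 0 0 1]
det M = -3; M⁻¹ = [-1/2 0 -1/2 3; 0 -2/3 0 -3; 0 0 -1 2; 0 0 0 1]
M⁻¹ · (10/3, 0, -2)ᵀ = (7/3, -3, 4)ᵀ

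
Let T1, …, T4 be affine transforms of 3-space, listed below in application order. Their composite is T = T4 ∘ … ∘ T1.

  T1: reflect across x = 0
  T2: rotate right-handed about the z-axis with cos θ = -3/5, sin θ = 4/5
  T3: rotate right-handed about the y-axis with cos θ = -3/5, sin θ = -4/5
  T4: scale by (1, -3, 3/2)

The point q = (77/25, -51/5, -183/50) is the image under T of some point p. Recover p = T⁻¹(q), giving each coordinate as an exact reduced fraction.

p = (-5, 1, -1)

T1 = [-1 0 0 0; 0 1 0 0; 0 0 1 0; 0 0 0 1]
T2·T1 = [3/5 -4/5 0 0; -4/5 -3/5 0 0; 0 0 1 0; 0 0 0 1]
T3·…·T1 = [-9/25 12/25 -4/5 0; -4/5 -3/5 0 0; 12/25 -16/25 -3/5 0; 0 0 0 1]
T4·…·T1 = [-9/25 12/25 -4/5 0; 12/5 9/5 0 0; 18/25 -24/25 -9/10 0; 0 0 0 1]
det M = 9/2; M⁻¹ = [-9/25 4/15 8/25 0; 12/25 1/5 -32/75 0; -4/5 0 -2/5 0; 0 0 0 1]
M⁻¹ · (77/25, -51/5, -183/50)ᵀ = (-5, 1, -1)ᵀ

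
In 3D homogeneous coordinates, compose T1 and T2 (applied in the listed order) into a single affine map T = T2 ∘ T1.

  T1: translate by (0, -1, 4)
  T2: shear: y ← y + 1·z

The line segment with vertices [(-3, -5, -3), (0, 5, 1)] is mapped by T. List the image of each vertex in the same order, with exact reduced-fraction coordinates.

image vertices: (-3, -5, 1), (0, 9, 5)

T1 translate by (0, -1, 4): (-3, -5, -3) → (-3, -6, 1); (0, 5, 1) → (0, 4, 5)
T2 shear: y ← y + 1·z: (-3, -6, 1) → (-3, -5, 1); (0, 4, 5) → (0, 9, 5)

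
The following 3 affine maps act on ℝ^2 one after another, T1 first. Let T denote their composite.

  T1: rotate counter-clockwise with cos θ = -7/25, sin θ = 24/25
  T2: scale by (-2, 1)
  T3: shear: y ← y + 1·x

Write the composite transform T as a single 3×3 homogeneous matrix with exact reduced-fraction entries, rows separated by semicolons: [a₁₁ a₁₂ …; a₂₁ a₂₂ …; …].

T1 = [-7/25 -24/25 0; 24/25 -7/25 0; 0 0 1]
T2·T1 = [14/25 48/25 0; 24/25 -7/25 0; 0 0 1]
T3·…·T1 = [14/25 48/25 0; 38/25 41/25 0; 0 0 1]

T = [14/25 48/25 0; 38/25 41/25 0; 0 0 1]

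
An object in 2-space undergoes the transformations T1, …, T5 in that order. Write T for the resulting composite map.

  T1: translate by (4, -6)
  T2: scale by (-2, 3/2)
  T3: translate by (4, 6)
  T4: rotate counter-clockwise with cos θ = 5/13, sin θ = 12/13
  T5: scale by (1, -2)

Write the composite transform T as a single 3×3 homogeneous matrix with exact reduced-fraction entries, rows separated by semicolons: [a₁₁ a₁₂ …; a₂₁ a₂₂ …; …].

T = [-10/13 -18/13 16/13; 48/13 -15/13 126/13; 0 0 1]

T1 = [1 0 4; 0 1 -6; 0 0 1]
T2·T1 = [-2 0 -8; 0 3/2 -9; 0 0 1]
T3·…·T1 = [-2 0 -4; 0 3/2 -3; 0 0 1]
T4·…·T1 = [-10/13 -18/13 16/13; -24/13 15/26 -63/13; 0 0 1]
T5·…·T1 = [-10/13 -18/13 16/13; 48/13 -15/13 126/13; 0 0 1]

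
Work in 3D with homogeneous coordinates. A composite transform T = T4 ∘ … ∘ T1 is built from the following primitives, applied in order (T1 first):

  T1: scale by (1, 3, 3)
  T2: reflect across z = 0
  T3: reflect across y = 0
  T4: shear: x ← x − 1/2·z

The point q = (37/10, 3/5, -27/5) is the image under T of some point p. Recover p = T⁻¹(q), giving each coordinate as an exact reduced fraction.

p = (1, -1/5, 9/5)

T1 = [1 0 0 0; 0 3 0 0; 0 0 3 0; 0 0 0 1]
T2·T1 = [1 0 0 0; 0 3 0 0; 0 0 -3 0; 0 0 0 1]
T3·…·T1 = [1 0 0 0; 0 -3 0 0; 0 0 -3 0; 0 0 0 1]
T4·…·T1 = [1 0 3/2 0; 0 -3 0 0; 0 0 -3 0; 0 0 0 1]
det M = 9; M⁻¹ = [1 0 1/2 0; 0 -1/3 0 0; 0 0 -1/3 0; 0 0 0 1]
M⁻¹ · (37/10, 3/5, -27/5)ᵀ = (1, -1/5, 9/5)ᵀ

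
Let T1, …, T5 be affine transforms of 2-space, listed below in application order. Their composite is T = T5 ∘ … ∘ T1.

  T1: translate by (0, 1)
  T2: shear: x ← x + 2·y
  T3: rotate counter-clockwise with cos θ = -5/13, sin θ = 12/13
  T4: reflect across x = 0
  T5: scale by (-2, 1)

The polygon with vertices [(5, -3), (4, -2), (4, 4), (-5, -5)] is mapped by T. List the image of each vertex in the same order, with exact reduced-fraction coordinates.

image vertices: (38/13, 22/13), (4/13, 29/13), (-20, 11), (226/13, -136/13)

T1 translate by (0, 1): (5, -3) → (5, -2); (4, -2) → (4, -1); (4, 4) → (4, 5); (-5, -5) → (-5, -4)
T2 shear: x ← x + 2·y: (5, -2) → (1, -2); (4, -1) → (2, -1); (4, 5) → (14, 5); (-5, -4) → (-13, -4)
T3 rotate counter-clockwise with cos θ = -5/13, sin θ = 12/13: (1, -2) → (19/13, 22/13); (2, -1) → (2/13, 29/13); (14, 5) → (-10, 11); (-13, -4) → (113/13, -136/13)
T4 reflect across x = 0: (19/13, 22/13) → (-19/13, 22/13); (2/13, 29/13) → (-2/13, 29/13); (-10, 11) → (10, 11); (113/13, -136/13) → (-113/13, -136/13)
T5 scale by (-2, 1): (-19/13, 22/13) → (38/13, 22/13); (-2/13, 29/13) → (4/13, 29/13); (10, 11) → (-20, 11); (-113/13, -136/13) → (226/13, -136/13)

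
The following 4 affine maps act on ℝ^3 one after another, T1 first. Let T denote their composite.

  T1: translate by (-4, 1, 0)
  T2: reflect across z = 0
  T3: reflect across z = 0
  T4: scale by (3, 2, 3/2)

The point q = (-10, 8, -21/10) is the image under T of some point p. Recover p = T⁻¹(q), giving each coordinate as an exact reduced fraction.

p = (2/3, 3, -7/5)

T1 = [1 0 0 -4; 0 1 0 1; 0 0 1 0; 0 0 0 1]
T2·T1 = [1 0 0 -4; 0 1 0 1; 0 0 -1 0; 0 0 0 1]
T3·…·T1 = [1 0 0 -4; 0 1 0 1; 0 0 1 0; 0 0 0 1]
T4·…·T1 = [3 0 0 -12; 0 2 0 2; 0 0 3/2 0; 0 0 0 1]
det M = 9; M⁻¹ = [1/3 0 0 4; 0 1/2 0 -1; 0 0 2/3 0; 0 0 0 1]
M⁻¹ · (-10, 8, -21/10)ᵀ = (2/3, 3, -7/5)ᵀ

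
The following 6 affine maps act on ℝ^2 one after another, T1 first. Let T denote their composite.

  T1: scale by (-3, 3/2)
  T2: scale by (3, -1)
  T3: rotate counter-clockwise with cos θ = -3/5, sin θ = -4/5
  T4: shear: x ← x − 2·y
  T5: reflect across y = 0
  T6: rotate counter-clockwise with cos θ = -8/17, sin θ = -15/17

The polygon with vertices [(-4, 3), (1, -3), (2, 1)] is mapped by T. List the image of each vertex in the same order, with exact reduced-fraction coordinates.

image vertices: (351/34, -3069/85), (-135/34, 36/17), (-123/34, 2187/85)

T1 scale by (-3, 3/2): (-4, 3) → (12, 9/2); (1, -3) → (-3, -9/2); (2, 1) → (-6, 3/2)
T2 scale by (3, -1): (12, 9/2) → (36, -9/2); (-3, -9/2) → (-9, 9/2); (-6, 3/2) → (-18, -3/2)
T3 rotate counter-clockwise with cos θ = -3/5, sin θ = -4/5: (36, -9/2) → (-126/5, -261/10); (-9, 9/2) → (9, 9/2); (-18, -3/2) → (48/5, 153/10)
T4 shear: x ← x − 2·y: (-126/5, -261/10) → (27, -261/10); (9, 9/2) → (0, 9/2); (48/5, 153/10) → (-21, 153/10)
T5 reflect across y = 0: (27, -261/10) → (27, 261/10); (0, 9/2) → (0, -9/2); (-21, 153/10) → (-21, -153/10)
T6 rotate counter-clockwise with cos θ = -8/17, sin θ = -15/17: (27, 261/10) → (351/34, -3069/85); (0, -9/2) → (-135/34, 36/17); (-21, -153/10) → (-123/34, 2187/85)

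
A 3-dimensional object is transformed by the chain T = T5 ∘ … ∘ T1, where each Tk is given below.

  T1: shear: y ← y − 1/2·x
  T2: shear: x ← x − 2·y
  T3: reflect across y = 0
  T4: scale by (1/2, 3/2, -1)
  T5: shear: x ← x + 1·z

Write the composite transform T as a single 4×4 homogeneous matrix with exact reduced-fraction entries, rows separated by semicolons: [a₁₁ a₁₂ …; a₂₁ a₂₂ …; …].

T = [1 -1 -1 0; 3/4 -3/2 0 0; 0 0 -1 0; 0 0 0 1]

T1 = [1 0 0 0; -1/2 1 0 0; 0 0 1 0; 0 0 0 1]
T2·T1 = [2 -2 0 0; -1/2 1 0 0; 0 0 1 0; 0 0 0 1]
T3·…·T1 = [2 -2 0 0; 1/2 -1 0 0; 0 0 1 0; 0 0 0 1]
T4·…·T1 = [1 -1 0 0; 3/4 -3/2 0 0; 0 0 -1 0; 0 0 0 1]
T5·…·T1 = [1 -1 -1 0; 3/4 -3/2 0 0; 0 0 -1 0; 0 0 0 1]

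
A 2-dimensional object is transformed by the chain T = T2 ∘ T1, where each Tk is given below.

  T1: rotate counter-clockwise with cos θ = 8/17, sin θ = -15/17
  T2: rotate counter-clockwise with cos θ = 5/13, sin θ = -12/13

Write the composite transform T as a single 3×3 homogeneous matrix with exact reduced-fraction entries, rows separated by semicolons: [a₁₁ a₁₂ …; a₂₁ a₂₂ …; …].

T = [-140/221 171/221 0; -171/221 -140/221 0; 0 0 1]

T1 = [8/17 15/17 0; -15/17 8/17 0; 0 0 1]
T2·T1 = [-140/221 171/221 0; -171/221 -140/221 0; 0 0 1]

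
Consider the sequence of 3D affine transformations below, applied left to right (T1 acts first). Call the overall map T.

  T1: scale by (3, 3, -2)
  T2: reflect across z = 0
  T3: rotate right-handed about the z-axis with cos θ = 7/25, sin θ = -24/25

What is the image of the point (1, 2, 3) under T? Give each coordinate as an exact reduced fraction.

T(p) = (33/5, -6/5, 6)

T1 scale by (3, 3, -2): (1, 2, 3) → (3, 6, -6)
T2 reflect across z = 0: (3, 6, -6) → (3, 6, 6)
T3 rotate right-handed about the z-axis with cos θ = 7/25, sin θ = -24/25: (3, 6, 6) → (33/5, -6/5, 6)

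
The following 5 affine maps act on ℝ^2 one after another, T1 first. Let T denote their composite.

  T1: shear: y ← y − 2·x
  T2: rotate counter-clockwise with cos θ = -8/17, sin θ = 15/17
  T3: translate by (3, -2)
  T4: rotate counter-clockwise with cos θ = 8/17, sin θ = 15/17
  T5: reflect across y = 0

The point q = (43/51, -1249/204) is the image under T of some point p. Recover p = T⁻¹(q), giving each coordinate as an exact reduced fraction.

p = (7/3, 1/4)

T1 = [1 0 0; -2 1 0; 0 0 1]
T2·T1 = [22/17 -15/17 0; 31/17 -8/17 0; 0 0 1]
T3·…·T1 = [22/17 -15/17 3; 31/17 -8/17 -2; 0 0 1]
T4·…·T1 = [-1 0 54/17; 2 -1 29/17; 0 0 1]
T5·…·T1 = [-1 0 54/17; -2 1 -29/17; 0 0 1]
det M = -1; M⁻¹ = [-1 0 54/17; -2 1 137/17; 0 0 1]
M⁻¹ · (43/51, -1249/204)ᵀ = (7/3, 1/4)ᵀ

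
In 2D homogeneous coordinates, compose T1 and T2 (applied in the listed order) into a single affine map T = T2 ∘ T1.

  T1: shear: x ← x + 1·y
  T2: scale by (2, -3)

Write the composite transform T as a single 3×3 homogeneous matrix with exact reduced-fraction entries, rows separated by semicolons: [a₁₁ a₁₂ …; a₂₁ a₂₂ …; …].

T = [2 2 0; 0 -3 0; 0 0 1]

T1 = [1 1 0; 0 1 0; 0 0 1]
T2·T1 = [2 2 0; 0 -3 0; 0 0 1]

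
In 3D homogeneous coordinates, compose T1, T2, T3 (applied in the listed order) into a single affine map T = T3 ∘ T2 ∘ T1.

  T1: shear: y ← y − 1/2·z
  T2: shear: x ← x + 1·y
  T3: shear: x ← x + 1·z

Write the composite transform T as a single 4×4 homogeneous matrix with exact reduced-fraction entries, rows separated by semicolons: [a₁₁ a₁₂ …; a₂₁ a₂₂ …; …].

T1 = [1 0 0 0; 0 1 -1/2 0; 0 0 1 0; 0 0 0 1]
T2·T1 = [1 1 -1/2 0; 0 1 -1/2 0; 0 0 1 0; 0 0 0 1]
T3·…·T1 = [1 1 1/2 0; 0 1 -1/2 0; 0 0 1 0; 0 0 0 1]

T = [1 1 1/2 0; 0 1 -1/2 0; 0 0 1 0; 0 0 0 1]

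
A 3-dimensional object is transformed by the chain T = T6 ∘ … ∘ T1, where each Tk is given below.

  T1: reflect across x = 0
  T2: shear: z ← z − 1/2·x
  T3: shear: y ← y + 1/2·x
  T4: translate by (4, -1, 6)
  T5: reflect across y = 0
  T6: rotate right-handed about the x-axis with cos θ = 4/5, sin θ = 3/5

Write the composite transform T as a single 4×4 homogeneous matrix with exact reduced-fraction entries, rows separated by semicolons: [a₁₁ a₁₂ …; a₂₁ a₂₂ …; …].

T = [-1 0 0 4; 1/10 -4/5 -3/5 -14/5; 7/10 -3/5 4/5 27/5; 0 0 0 1]

T1 = [-1 0 0 0; 0 1 0 0; 0 0 1 0; 0 0 0 1]
T2·T1 = [-1 0 0 0; 0 1 0 0; 1/2 0 1 0; 0 0 0 1]
T3·…·T1 = [-1 0 0 0; -1/2 1 0 0; 1/2 0 1 0; 0 0 0 1]
T4·…·T1 = [-1 0 0 4; -1/2 1 0 -1; 1/2 0 1 6; 0 0 0 1]
T5·…·T1 = [-1 0 0 4; 1/2 -1 0 1; 1/2 0 1 6; 0 0 0 1]
T6·…·T1 = [-1 0 0 4; 1/10 -4/5 -3/5 -14/5; 7/10 -3/5 4/5 27/5; 0 0 0 1]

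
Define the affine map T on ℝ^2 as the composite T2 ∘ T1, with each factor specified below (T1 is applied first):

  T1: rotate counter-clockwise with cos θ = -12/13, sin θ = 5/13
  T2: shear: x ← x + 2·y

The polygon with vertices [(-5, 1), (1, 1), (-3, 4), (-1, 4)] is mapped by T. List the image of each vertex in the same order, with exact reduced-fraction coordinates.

image vertices: (-19/13, -37/13), (-31/13, -7/13), (-110/13, -63/13), (-114/13, -53/13)

T1 rotate counter-clockwise with cos θ = -12/13, sin θ = 5/13: (-5, 1) → (55/13, -37/13); (1, 1) → (-17/13, -7/13); (-3, 4) → (16/13, -63/13); (-1, 4) → (-8/13, -53/13)
T2 shear: x ← x + 2·y: (55/13, -37/13) → (-19/13, -37/13); (-17/13, -7/13) → (-31/13, -7/13); (16/13, -63/13) → (-110/13, -63/13); (-8/13, -53/13) → (-114/13, -53/13)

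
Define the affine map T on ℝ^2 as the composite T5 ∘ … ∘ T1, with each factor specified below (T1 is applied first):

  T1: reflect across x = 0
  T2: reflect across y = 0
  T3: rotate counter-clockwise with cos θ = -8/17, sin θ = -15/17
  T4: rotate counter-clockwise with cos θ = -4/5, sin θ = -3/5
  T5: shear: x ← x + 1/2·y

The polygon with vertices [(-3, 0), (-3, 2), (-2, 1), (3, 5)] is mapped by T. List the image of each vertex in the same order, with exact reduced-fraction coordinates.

image vertices: (87/85, 252/85), (268/85, 278/85), (297/170, 181/85), (43/10, -11/5)

T1 reflect across x = 0: (-3, 0) → (3, 0); (-3, 2) → (3, 2); (-2, 1) → (2, 1); (3, 5) → (-3, 5)
T2 reflect across y = 0: (3, 0) → (3, 0); (3, 2) → (3, -2); (2, 1) → (2, -1); (-3, 5) → (-3, -5)
T3 rotate counter-clockwise with cos θ = -8/17, sin θ = -15/17: (3, 0) → (-24/17, -45/17); (3, -2) → (-54/17, -29/17); (2, -1) → (-31/17, -22/17); (-3, -5) → (-3, 5)
T4 rotate counter-clockwise with cos θ = -4/5, sin θ = -3/5: (-24/17, -45/17) → (-39/85, 252/85); (-54/17, -29/17) → (129/85, 278/85); (-31/17, -22/17) → (58/85, 181/85); (-3, 5) → (27/5, -11/5)
T5 shear: x ← x + 1/2·y: (-39/85, 252/85) → (87/85, 252/85); (129/85, 278/85) → (268/85, 278/85); (58/85, 181/85) → (297/170, 181/85); (27/5, -11/5) → (43/10, -11/5)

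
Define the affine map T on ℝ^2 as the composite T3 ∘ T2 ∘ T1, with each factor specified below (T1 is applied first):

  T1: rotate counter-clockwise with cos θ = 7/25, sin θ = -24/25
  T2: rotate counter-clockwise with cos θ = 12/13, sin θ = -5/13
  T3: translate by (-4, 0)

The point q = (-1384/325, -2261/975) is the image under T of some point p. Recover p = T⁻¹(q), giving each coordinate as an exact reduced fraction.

p = (7/3, 0)

T1 = [7/25 24/25 0; -24/25 7/25 0; 0 0 1]
T2·T1 = [-36/325 323/325 0; -323/325 -36/325 0; 0 0 1]
T3·…·T1 = [-36/325 323/325 -4; -323/325 -36/325 0; 0 0 1]
det M = 1; M⁻¹ = [-36/325 -323/325 -144/325; 323/325 -36/325 1292/325; 0 0 1]
M⁻¹ · (-1384/325, -2261/975)ᵀ = (7/3, 0)ᵀ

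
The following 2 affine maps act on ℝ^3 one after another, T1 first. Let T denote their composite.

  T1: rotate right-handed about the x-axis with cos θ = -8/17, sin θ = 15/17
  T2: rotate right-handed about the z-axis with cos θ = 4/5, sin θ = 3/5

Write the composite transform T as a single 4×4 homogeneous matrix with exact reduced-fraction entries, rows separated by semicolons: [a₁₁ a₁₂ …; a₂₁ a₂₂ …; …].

T1 = [1 0 0 0; 0 -8/17 -15/17 0; 0 15/17 -8/17 0; 0 0 0 1]
T2·T1 = [4/5 24/85 9/17 0; 3/5 -32/85 -12/17 0; 0 15/17 -8/17 0; 0 0 0 1]

T = [4/5 24/85 9/17 0; 3/5 -32/85 -12/17 0; 0 15/17 -8/17 0; 0 0 0 1]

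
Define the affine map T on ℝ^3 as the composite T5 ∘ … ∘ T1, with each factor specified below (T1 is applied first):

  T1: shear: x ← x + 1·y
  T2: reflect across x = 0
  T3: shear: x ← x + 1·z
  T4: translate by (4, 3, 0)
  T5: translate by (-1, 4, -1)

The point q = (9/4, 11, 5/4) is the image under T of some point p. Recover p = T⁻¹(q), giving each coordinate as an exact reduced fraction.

p = (-1, 4, 9/4)

T1 = [1 1 0 0; 0 1 0 0; 0 0 1 0; 0 0 0 1]
T2·T1 = [-1 -1 0 0; 0 1 0 0; 0 0 1 0; 0 0 0 1]
T3·…·T1 = [-1 -1 1 0; 0 1 0 0; 0 0 1 0; 0 0 0 1]
T4·…·T1 = [-1 -1 1 4; 0 1 0 3; 0 0 1 0; 0 0 0 1]
T5·…·T1 = [-1 -1 1 3; 0 1 0 7; 0 0 1 -1; 0 0 0 1]
det M = -1; M⁻¹ = [-1 -1 1 11; 0 1 0 -7; 0 0 1 1; 0 0 0 1]
M⁻¹ · (9/4, 11, 5/4)ᵀ = (-1, 4, 9/4)ᵀ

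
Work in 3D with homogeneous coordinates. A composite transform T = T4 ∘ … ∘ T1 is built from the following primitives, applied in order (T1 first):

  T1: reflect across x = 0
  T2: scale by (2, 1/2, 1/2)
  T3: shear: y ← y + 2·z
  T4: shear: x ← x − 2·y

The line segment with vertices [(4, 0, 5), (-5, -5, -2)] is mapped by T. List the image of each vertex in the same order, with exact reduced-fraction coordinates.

image vertices: (-18, 5, 5/2), (19, -9/2, -1)

T1 reflect across x = 0: (4, 0, 5) → (-4, 0, 5); (-5, -5, -2) → (5, -5, -2)
T2 scale by (2, 1/2, 1/2): (-4, 0, 5) → (-8, 0, 5/2); (5, -5, -2) → (10, -5/2, -1)
T3 shear: y ← y + 2·z: (-8, 0, 5/2) → (-8, 5, 5/2); (10, -5/2, -1) → (10, -9/2, -1)
T4 shear: x ← x − 2·y: (-8, 5, 5/2) → (-18, 5, 5/2); (10, -9/2, -1) → (19, -9/2, -1)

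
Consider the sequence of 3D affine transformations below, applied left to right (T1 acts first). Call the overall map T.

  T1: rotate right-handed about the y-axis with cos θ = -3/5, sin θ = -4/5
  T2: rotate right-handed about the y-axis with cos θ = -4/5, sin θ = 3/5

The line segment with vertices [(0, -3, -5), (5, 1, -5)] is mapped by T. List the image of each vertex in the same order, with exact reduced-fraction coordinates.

T1 rotate right-handed about the y-axis with cos θ = -3/5, sin θ = -4/5: (0, -3, -5) → (4, -3, 3); (5, 1, -5) → (1, 1, 7)
T2 rotate right-handed about the y-axis with cos θ = -4/5, sin θ = 3/5: (4, -3, 3) → (-7/5, -3, -24/5); (1, 1, 7) → (17/5, 1, -31/5)

image vertices: (-7/5, -3, -24/5), (17/5, 1, -31/5)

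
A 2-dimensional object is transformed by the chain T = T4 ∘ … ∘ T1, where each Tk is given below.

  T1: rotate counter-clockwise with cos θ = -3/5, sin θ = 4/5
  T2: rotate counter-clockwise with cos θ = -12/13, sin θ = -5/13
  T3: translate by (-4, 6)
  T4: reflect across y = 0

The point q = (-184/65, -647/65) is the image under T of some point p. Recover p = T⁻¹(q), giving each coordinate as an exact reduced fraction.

T1 = [-3/5 -4/5 0; 4/5 -3/5 0; 0 0 1]
T2·T1 = [56/65 33/65 0; -33/65 56/65 0; 0 0 1]
T3·…·T1 = [56/65 33/65 -4; -33/65 56/65 6; 0 0 1]
T4·…·T1 = [56/65 33/65 -4; 33/65 -56/65 -6; 0 0 1]
det M = -1; M⁻¹ = [56/65 33/65 422/65; 33/65 -56/65 -204/65; 0 0 1]
M⁻¹ · (-184/65, -647/65)ᵀ = (-1, 4)ᵀ

p = (-1, 4)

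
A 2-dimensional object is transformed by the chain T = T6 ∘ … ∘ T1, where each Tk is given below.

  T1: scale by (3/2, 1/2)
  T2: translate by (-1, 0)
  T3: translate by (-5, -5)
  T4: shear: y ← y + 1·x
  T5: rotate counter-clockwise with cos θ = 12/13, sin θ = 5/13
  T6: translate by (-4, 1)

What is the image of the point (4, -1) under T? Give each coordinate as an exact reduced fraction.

T(p) = (-49/26, -53/13)

T1 scale by (3/2, 1/2): (4, -1) → (6, -1/2)
T2 translate by (-1, 0): (6, -1/2) → (5, -1/2)
T3 translate by (-5, -5): (5, -1/2) → (0, -11/2)
T4 shear: y ← y + 1·x: (0, -11/2) → (0, -11/2)
T5 rotate counter-clockwise with cos θ = 12/13, sin θ = 5/13: (0, -11/2) → (55/26, -66/13)
T6 translate by (-4, 1): (55/26, -66/13) → (-49/26, -53/13)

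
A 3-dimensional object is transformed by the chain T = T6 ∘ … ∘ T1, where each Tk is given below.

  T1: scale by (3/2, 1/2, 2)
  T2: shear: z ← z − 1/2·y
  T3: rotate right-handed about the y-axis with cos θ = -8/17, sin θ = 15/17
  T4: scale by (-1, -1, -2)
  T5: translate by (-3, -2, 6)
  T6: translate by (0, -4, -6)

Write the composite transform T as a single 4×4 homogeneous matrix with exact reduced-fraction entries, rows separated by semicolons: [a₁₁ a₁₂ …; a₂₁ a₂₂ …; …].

T = [12/17 15/68 -30/17 -3; 0 -1/2 0 -6; 45/17 -4/17 32/17 0; 0 0 0 1]

T1 = [3/2 0 0 0; 0 1/2 0 0; 0 0 2 0; 0 0 0 1]
T2·T1 = [3/2 0 0 0; 0 1/2 0 0; 0 -1/4 2 0; 0 0 0 1]
T3·…·T1 = [-12/17 -15/68 30/17 0; 0 1/2 0 0; -45/34 2/17 -16/17 0; 0 0 0 1]
T4·…·T1 = [12/17 15/68 -30/17 0; 0 -1/2 0 0; 45/17 -4/17 32/17 0; 0 0 0 1]
T5·…·T1 = [12/17 15/68 -30/17 -3; 0 -1/2 0 -2; 45/17 -4/17 32/17 6; 0 0 0 1]
T6·…·T1 = [12/17 15/68 -30/17 -3; 0 -1/2 0 -6; 45/17 -4/17 32/17 0; 0 0 0 1]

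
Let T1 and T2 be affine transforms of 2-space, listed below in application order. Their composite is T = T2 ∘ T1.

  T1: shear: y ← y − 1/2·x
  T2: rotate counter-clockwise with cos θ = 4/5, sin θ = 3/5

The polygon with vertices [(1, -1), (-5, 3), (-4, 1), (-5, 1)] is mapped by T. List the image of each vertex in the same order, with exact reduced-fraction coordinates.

T1 shear: y ← y − 1/2·x: (1, -1) → (1, -3/2); (-5, 3) → (-5, 11/2); (-4, 1) → (-4, 3); (-5, 1) → (-5, 7/2)
T2 rotate counter-clockwise with cos θ = 4/5, sin θ = 3/5: (1, -3/2) → (17/10, -3/5); (-5, 11/2) → (-73/10, 7/5); (-4, 3) → (-5, 0); (-5, 7/2) → (-61/10, -1/5)

image vertices: (17/10, -3/5), (-73/10, 7/5), (-5, 0), (-61/10, -1/5)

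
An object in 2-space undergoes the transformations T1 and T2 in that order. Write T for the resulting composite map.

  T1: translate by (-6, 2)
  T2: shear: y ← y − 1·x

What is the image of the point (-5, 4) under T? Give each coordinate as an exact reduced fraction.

T(p) = (-11, 17)

T1 translate by (-6, 2): (-5, 4) → (-11, 6)
T2 shear: y ← y − 1·x: (-11, 6) → (-11, 17)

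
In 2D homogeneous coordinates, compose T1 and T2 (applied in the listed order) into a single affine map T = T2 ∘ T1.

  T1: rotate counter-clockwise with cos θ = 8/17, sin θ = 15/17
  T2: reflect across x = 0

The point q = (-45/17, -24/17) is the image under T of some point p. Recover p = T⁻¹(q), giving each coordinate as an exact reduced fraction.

T1 = [8/17 -15/17 0; 15/17 8/17 0; 0 0 1]
T2·T1 = [-8/17 15/17 0; 15/17 8/17 0; 0 0 1]
det M = -1; M⁻¹ = [-8/17 15/17 0; 15/17 8/17 0; 0 0 1]
M⁻¹ · (-45/17, -24/17)ᵀ = (0, -3)ᵀ

p = (0, -3)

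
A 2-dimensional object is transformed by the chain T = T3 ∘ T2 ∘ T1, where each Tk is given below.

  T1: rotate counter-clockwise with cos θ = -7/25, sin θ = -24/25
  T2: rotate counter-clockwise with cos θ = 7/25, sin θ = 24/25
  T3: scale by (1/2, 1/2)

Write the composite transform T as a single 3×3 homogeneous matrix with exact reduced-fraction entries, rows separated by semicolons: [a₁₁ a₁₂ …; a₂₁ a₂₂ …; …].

T1 = [-7/25 24/25 0; -24/25 -7/25 0; 0 0 1]
T2·T1 = [527/625 336/625 0; -336/625 527/625 0; 0 0 1]
T3·…·T1 = [527/1250 168/625 0; -168/625 527/1250 0; 0 0 1]

T = [527/1250 168/625 0; -168/625 527/1250 0; 0 0 1]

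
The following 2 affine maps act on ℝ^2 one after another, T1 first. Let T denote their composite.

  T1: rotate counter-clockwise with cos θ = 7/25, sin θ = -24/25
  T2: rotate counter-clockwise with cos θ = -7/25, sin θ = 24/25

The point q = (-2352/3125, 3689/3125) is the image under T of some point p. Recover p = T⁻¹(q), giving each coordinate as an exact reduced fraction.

T1 = [7/25 24/25 0; -24/25 7/25 0; 0 0 1]
T2·T1 = [527/625 -336/625 0; 336/625 527/625 0; 0 0 1]
det M = 1; M⁻¹ = [527/625 336/625 0; -336/625 527/625 0; 0 0 1]
M⁻¹ · (-2352/3125, 3689/3125)ᵀ = (0, 7/5)ᵀ

p = (0, 7/5)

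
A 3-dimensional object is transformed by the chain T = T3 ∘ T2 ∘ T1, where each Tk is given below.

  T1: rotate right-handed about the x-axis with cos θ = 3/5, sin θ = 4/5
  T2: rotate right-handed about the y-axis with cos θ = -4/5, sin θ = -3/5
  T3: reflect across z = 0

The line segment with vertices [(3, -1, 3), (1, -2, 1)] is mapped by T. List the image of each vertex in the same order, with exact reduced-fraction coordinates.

image vertices: (-3, -3, -1), (-1/5, -2, -7/5)

T1 rotate right-handed about the x-axis with cos θ = 3/5, sin θ = 4/5: (3, -1, 3) → (3, -3, 1); (1, -2, 1) → (1, -2, -1)
T2 rotate right-handed about the y-axis with cos θ = -4/5, sin θ = -3/5: (3, -3, 1) → (-3, -3, 1); (1, -2, -1) → (-1/5, -2, 7/5)
T3 reflect across z = 0: (-3, -3, 1) → (-3, -3, -1); (-1/5, -2, 7/5) → (-1/5, -2, -7/5)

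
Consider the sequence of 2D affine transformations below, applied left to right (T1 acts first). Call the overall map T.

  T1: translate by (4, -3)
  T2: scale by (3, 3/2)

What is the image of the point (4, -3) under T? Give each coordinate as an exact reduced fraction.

T1 translate by (4, -3): (4, -3) → (8, -6)
T2 scale by (3, 3/2): (8, -6) → (24, -9)

T(p) = (24, -9)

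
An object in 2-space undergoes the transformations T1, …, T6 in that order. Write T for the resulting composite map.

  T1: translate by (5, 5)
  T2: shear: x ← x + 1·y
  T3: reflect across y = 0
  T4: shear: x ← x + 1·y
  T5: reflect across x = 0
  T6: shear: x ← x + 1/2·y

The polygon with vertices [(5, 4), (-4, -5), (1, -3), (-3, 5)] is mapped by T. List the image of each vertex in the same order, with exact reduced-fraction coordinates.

T1 translate by (5, 5): (5, 4) → (10, 9); (-4, -5) → (1, 0); (1, -3) → (6, 2); (-3, 5) → (2, 10)
T2 shear: x ← x + 1·y: (10, 9) → (19, 9); (1, 0) → (1, 0); (6, 2) → (8, 2); (2, 10) → (12, 10)
T3 reflect across y = 0: (19, 9) → (19, -9); (1, 0) → (1, 0); (8, 2) → (8, -2); (12, 10) → (12, -10)
T4 shear: x ← x + 1·y: (19, -9) → (10, -9); (1, 0) → (1, 0); (8, -2) → (6, -2); (12, -10) → (2, -10)
T5 reflect across x = 0: (10, -9) → (-10, -9); (1, 0) → (-1, 0); (6, -2) → (-6, -2); (2, -10) → (-2, -10)
T6 shear: x ← x + 1/2·y: (-10, -9) → (-29/2, -9); (-1, 0) → (-1, 0); (-6, -2) → (-7, -2); (-2, -10) → (-7, -10)

image vertices: (-29/2, -9), (-1, 0), (-7, -2), (-7, -10)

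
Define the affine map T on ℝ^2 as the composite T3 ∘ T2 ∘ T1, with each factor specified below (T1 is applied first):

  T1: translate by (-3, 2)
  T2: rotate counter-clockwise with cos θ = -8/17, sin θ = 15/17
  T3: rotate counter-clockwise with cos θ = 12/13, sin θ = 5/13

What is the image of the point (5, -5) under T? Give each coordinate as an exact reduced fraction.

T(p) = (6/17, 61/17)

T1 translate by (-3, 2): (5, -5) → (2, -3)
T2 rotate counter-clockwise with cos θ = -8/17, sin θ = 15/17: (2, -3) → (29/17, 54/17)
T3 rotate counter-clockwise with cos θ = 12/13, sin θ = 5/13: (29/17, 54/17) → (6/17, 61/17)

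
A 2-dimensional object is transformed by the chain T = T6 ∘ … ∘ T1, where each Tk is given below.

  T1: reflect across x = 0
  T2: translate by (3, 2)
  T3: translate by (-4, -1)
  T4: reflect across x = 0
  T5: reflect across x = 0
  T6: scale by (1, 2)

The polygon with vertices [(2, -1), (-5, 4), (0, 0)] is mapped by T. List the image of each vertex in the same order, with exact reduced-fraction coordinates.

T1 reflect across x = 0: (2, -1) → (-2, -1); (-5, 4) → (5, 4); (0, 0) → (0, 0)
T2 translate by (3, 2): (-2, -1) → (1, 1); (5, 4) → (8, 6); (0, 0) → (3, 2)
T3 translate by (-4, -1): (1, 1) → (-3, 0); (8, 6) → (4, 5); (3, 2) → (-1, 1)
T4 reflect across x = 0: (-3, 0) → (3, 0); (4, 5) → (-4, 5); (-1, 1) → (1, 1)
T5 reflect across x = 0: (3, 0) → (-3, 0); (-4, 5) → (4, 5); (1, 1) → (-1, 1)
T6 scale by (1, 2): (-3, 0) → (-3, 0); (4, 5) → (4, 10); (-1, 1) → (-1, 2)

image vertices: (-3, 0), (4, 10), (-1, 2)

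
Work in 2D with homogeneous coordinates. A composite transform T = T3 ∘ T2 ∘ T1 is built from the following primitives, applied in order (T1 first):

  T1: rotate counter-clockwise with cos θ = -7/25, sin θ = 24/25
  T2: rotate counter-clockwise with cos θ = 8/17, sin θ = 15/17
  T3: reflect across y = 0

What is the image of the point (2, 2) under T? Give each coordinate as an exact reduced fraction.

T1 rotate counter-clockwise with cos θ = -7/25, sin θ = 24/25: (2, 2) → (-62/25, 34/25)
T2 rotate counter-clockwise with cos θ = 8/17, sin θ = 15/17: (-62/25, 34/25) → (-1006/425, -658/425)
T3 reflect across y = 0: (-1006/425, -658/425) → (-1006/425, 658/425)

T(p) = (-1006/425, 658/425)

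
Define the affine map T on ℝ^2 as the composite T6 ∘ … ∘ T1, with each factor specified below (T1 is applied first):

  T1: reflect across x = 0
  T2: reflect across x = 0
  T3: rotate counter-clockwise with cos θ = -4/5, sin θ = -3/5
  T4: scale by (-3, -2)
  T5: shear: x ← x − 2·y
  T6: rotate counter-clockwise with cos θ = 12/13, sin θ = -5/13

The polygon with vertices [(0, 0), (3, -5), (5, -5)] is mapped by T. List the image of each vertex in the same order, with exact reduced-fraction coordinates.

image vertices: (0, 0), (278/13, -889/65), (290/13, -149/13)

T1 reflect across x = 0: (0, 0) → (0, 0); (3, -5) → (-3, -5); (5, -5) → (-5, -5)
T2 reflect across x = 0: (0, 0) → (0, 0); (-3, -5) → (3, -5); (-5, -5) → (5, -5)
T3 rotate counter-clockwise with cos θ = -4/5, sin θ = -3/5: (0, 0) → (0, 0); (3, -5) → (-27/5, 11/5); (5, -5) → (-7, 1)
T4 scale by (-3, -2): (0, 0) → (0, 0); (-27/5, 11/5) → (81/5, -22/5); (-7, 1) → (21, -2)
T5 shear: x ← x − 2·y: (0, 0) → (0, 0); (81/5, -22/5) → (25, -22/5); (21, -2) → (25, -2)
T6 rotate counter-clockwise with cos θ = 12/13, sin θ = -5/13: (0, 0) → (0, 0); (25, -22/5) → (278/13, -889/65); (25, -2) → (290/13, -149/13)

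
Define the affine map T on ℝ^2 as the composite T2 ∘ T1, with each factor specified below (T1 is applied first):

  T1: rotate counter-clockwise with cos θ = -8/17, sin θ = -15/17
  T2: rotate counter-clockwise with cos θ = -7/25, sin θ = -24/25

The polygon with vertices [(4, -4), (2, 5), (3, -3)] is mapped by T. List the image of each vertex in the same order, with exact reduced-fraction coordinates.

image vertices: (-28/425, 2404/425), (-2093/425, -926/425), (-21/425, 1803/425)

T1 rotate counter-clockwise with cos θ = -8/17, sin θ = -15/17: (4, -4) → (-92/17, -28/17); (2, 5) → (59/17, -70/17); (3, -3) → (-69/17, -21/17)
T2 rotate counter-clockwise with cos θ = -7/25, sin θ = -24/25: (-92/17, -28/17) → (-28/425, 2404/425); (59/17, -70/17) → (-2093/425, -926/425); (-69/17, -21/17) → (-21/425, 1803/425)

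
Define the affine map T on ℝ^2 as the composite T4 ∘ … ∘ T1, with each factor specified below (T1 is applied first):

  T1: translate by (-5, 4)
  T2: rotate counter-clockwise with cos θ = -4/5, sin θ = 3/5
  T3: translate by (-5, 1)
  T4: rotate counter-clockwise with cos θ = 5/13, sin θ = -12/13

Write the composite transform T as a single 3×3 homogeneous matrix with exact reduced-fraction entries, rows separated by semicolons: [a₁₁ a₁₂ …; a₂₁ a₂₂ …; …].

T1 = [1 0 -5; 0 1 4; 0 0 1]
T2·T1 = [-4/5 -3/5 8/5; 3/5 -4/5 -31/5; 0 0 1]
T3·…·T1 = [-4/5 -3/5 -17/5; 3/5 -4/5 -26/5; 0 0 1]
T4·…·T1 = [16/65 -63/65 -397/65; 63/65 16/65 74/65; 0 0 1]

T = [16/65 -63/65 -397/65; 63/65 16/65 74/65; 0 0 1]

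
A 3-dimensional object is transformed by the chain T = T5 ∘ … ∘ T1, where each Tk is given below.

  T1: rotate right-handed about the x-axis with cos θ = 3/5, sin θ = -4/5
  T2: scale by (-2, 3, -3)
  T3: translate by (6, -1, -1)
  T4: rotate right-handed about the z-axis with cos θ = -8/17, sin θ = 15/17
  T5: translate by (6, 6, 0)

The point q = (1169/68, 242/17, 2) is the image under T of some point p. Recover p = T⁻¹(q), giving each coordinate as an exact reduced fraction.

p = (2, -7/4, -4)

T1 = [1 0 0 0; 0 3/5 4/5 0; 0 -4/5 3/5 0; 0 0 0 1]
T2·T1 = [-2 0 0 0; 0 9/5 12/5 0; 0 12/5 -9/5 0; 0 0 0 1]
T3·…·T1 = [-2 0 0 6; 0 9/5 12/5 -1; 0 12/5 -9/5 -1; 0 0 0 1]
T4·…·T1 = [16/17 -27/17 -36/17 -33/17; -30/17 -72/85 -96/85 98/17; 0 12/5 -9/5 -1; 0 0 0 1]
T5·…·T1 = [16/17 -27/17 -36/17 69/17; -30/17 -72/85 -96/85 200/17; 0 12/5 -9/5 -1; 0 0 0 1]
det M = 18; M⁻¹ = [4/17 -15/34 0 72/17; -3/17 -8/85 4/15 533/255; -4/17 -32/255 -1/5 569/255; 0 0 0 1]
M⁻¹ · (1169/68, 242/17, 2)ᵀ = (2, -7/4, -4)ᵀ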